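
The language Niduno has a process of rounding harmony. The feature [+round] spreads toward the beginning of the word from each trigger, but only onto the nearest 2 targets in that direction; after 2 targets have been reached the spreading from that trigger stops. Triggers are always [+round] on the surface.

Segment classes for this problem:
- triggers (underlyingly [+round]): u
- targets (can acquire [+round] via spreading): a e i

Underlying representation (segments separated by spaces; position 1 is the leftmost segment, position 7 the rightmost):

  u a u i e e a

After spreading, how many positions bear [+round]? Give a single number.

3

From /u/ at 1 leftward: word edge.
From /u/ at 3 leftward: 2 /a/ → [+round]; 1 /u/ is itself a trigger — this domain ends here.
Targets with no active source: positions 4 5 6 7 stay [-round].
[+round] positions on the surface: 1 2 3.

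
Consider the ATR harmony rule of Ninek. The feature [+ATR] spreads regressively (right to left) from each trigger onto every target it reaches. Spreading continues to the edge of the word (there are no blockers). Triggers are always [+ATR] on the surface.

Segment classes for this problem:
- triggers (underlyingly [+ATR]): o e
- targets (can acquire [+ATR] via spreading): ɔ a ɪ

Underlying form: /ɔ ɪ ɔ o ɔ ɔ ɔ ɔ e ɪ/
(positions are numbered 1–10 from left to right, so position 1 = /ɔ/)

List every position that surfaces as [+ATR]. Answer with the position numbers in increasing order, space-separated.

From /o/ at 4 leftward: 3 /ɔ/ → [+ATR]; 2 /ɪ/ → [+ATR]; 1 /ɔ/ → [+ATR]; word edge.
From /e/ at 9 leftward: 8 /ɔ/ → [+ATR]; 7 /ɔ/ → [+ATR]; 6 /ɔ/ → [+ATR]; 5 /ɔ/ → [+ATR]; 4 /o/ is itself a trigger — this domain ends here.
Target with no active source: position 10 stays [-ATR].

1 2 3 4 5 6 7 8 9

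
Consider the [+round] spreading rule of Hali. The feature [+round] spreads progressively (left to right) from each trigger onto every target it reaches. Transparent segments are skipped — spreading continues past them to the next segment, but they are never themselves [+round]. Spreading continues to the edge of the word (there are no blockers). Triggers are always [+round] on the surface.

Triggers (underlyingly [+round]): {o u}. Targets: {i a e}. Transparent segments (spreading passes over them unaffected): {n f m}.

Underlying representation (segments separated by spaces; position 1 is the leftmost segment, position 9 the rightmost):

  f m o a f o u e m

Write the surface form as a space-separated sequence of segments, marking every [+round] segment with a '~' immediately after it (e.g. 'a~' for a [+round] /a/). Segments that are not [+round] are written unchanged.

From /o/ at 3 rightward: 4 /a/ → [+round]; 5 /f/ transparent; 6 /o/ is itself a trigger — this domain ends here.
From /o/ at 6 rightward: 7 /u/ is itself a trigger — this domain ends here.
From /u/ at 7 rightward: 8 /e/ → [+round]; 9 /m/ transparent; word edge.
[+round] positions on the surface: 3 4 6 7 8.

f m o~ a~ f o~ u~ e~ m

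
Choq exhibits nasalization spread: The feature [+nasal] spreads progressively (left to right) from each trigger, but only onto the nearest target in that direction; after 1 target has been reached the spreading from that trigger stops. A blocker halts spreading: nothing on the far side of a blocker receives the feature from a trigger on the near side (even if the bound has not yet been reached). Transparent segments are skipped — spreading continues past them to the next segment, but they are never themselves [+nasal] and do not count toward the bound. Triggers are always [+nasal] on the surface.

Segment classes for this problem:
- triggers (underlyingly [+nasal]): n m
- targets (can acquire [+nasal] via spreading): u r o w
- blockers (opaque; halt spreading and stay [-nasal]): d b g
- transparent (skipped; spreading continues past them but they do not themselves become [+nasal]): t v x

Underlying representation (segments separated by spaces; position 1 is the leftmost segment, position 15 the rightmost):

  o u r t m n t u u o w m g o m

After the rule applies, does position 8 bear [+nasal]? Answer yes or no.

yes

From /m/ at 5 rightward: 6 /n/ is itself a trigger — this domain ends here.
From /n/ at 6 rightward: 7 /t/ transparent; 8 /u/ → [+nasal]; bound reached.
From /m/ at 12 rightward: 13 /g/ blocks.
From /m/ at 15 rightward: word edge.
Targets with no active source: positions 1 2 3 9 10 11 14 stay [-nasal].
[+nasal] positions on the surface: 5 6 8 12 15.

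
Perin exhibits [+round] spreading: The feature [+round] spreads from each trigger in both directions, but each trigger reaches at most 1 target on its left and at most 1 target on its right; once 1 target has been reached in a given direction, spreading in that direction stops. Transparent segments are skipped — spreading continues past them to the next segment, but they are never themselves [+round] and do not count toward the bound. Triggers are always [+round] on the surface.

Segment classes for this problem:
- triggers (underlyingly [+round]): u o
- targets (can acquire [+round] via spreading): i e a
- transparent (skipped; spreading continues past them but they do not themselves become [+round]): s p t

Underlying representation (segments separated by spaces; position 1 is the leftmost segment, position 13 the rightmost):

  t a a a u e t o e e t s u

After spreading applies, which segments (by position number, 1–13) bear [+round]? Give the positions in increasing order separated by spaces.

4 5 6 8 9 10 13

From /u/ at 5 rightward: 6 /e/ → [+round]; bound reached.
From /u/ at 5 leftward: 4 /a/ → [+round]; bound reached.
From /o/ at 8 rightward: 9 /e/ → [+round]; bound reached.
From /o/ at 8 leftward: 7 /t/ transparent; 6 /e/ → [+round]; bound reached.
From /u/ at 13 rightward: word edge.
From /u/ at 13 leftward: 12 /s/ transparent; 11 /t/ transparent; 10 /e/ → [+round]; bound reached.
Targets with no active source: positions 2 3 stay [-round].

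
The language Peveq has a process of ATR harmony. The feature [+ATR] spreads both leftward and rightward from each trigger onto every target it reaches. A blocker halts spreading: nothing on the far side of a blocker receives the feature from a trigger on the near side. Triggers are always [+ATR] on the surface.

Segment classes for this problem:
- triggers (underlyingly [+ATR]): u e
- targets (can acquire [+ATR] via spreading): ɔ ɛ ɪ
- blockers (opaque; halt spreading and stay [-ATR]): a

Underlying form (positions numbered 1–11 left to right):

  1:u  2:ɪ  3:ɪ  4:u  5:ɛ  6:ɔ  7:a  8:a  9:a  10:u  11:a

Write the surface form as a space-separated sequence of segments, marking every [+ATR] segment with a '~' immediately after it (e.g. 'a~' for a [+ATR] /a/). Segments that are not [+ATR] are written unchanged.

From /u/ at 1 rightward: 2 /ɪ/ → [+ATR]; 3 /ɪ/ → [+ATR]; 4 /u/ is itself a trigger — this domain ends here.
From /u/ at 1 leftward: word edge.
From /u/ at 4 rightward: 5 /ɛ/ → [+ATR]; 6 /ɔ/ → [+ATR]; 7 /a/ blocks.
From /u/ at 4 leftward: 3 /ɪ/ → [+ATR]; 2 /ɪ/ → [+ATR]; 1 /u/ is itself a trigger — this domain ends here.
From /u/ at 10 rightward: 11 /a/ blocks.
From /u/ at 10 leftward: 9 /a/ blocks.
[+ATR] positions on the surface: 1 2 3 4 5 6 10.

u~ ɪ~ ɪ~ u~ ɛ~ ɔ~ a a a u~ a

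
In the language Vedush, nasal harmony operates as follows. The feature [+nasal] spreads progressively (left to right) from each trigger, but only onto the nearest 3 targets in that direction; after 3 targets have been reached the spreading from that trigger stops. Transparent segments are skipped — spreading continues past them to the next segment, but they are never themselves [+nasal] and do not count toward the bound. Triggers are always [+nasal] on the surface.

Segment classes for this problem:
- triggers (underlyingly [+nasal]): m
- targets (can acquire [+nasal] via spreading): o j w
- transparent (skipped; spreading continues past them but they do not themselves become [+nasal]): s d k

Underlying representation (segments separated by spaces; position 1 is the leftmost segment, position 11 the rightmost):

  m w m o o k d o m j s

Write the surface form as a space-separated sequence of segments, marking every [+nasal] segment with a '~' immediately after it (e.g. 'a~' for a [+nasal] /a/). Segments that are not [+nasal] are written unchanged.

From /m/ at 1 rightward: 2 /w/ → [+nasal]; 3 /m/ is itself a trigger — this domain ends here.
From /m/ at 3 rightward: 4 /o/ → [+nasal]; 5 /o/ → [+nasal]; 6 /k/ transparent; 7 /d/ transparent; 8 /o/ → [+nasal]; bound reached.
From /m/ at 9 rightward: 10 /j/ → [+nasal]; 11 /s/ transparent; word edge.
[+nasal] positions on the surface: 1 2 3 4 5 8 9 10.

m~ w~ m~ o~ o~ k d o~ m~ j~ s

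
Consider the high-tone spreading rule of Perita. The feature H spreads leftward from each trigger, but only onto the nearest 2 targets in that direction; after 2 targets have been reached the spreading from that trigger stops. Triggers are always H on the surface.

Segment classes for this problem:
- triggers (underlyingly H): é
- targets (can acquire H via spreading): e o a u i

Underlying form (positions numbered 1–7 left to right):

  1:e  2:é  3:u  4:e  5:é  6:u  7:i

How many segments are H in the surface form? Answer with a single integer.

5

From /é/ at 2 leftward: 1 /e/ → H; word edge.
From /é/ at 5 leftward: 4 /e/ → H; 3 /u/ → H; bound reached.
Targets with no active source: positions 6 7 stay [-high tone].
H positions on the surface: 1 2 3 4 5.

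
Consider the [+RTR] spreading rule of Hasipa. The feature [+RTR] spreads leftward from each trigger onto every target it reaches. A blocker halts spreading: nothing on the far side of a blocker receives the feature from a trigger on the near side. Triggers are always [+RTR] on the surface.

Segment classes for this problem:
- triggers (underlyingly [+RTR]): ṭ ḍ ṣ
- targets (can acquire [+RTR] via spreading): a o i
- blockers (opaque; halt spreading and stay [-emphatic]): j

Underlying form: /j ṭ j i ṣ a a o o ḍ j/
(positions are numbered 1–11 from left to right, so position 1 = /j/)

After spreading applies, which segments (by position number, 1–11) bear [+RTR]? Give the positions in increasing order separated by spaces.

From /ṭ/ at 2 leftward: 1 /j/ blocks.
From /ṣ/ at 5 leftward: 4 /i/ → [+RTR]; 3 /j/ blocks.
From /ḍ/ at 10 leftward: 9 /o/ → [+RTR]; 8 /o/ → [+RTR]; 7 /a/ → [+RTR]; 6 /a/ → [+RTR]; 5 /ṣ/ is itself a trigger — this domain ends here.

2 4 5 6 7 8 9 10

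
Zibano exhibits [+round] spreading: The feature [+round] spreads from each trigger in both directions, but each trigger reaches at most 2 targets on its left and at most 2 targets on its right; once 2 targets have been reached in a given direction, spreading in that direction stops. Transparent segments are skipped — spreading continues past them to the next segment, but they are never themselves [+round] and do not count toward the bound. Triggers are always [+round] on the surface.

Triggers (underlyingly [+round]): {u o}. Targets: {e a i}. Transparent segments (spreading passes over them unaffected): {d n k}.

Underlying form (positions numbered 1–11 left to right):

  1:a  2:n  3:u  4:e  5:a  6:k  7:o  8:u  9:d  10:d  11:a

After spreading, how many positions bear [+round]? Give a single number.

7

From /u/ at 3 rightward: 4 /e/ → [+round]; 5 /a/ → [+round]; bound reached.
From /u/ at 3 leftward: 2 /n/ transparent; 1 /a/ → [+round]; word edge.
From /o/ at 7 rightward: 8 /u/ is itself a trigger — this domain ends here.
From /o/ at 7 leftward: 6 /k/ transparent; 5 /a/ → [+round]; 4 /e/ → [+round]; bound reached.
From /u/ at 8 rightward: 9 /d/ transparent; 10 /d/ transparent; 11 /a/ → [+round]; word edge.
From /u/ at 8 leftward: 7 /o/ is itself a trigger — this domain ends here.
[+round] positions on the surface: 1 3 4 5 7 8 11.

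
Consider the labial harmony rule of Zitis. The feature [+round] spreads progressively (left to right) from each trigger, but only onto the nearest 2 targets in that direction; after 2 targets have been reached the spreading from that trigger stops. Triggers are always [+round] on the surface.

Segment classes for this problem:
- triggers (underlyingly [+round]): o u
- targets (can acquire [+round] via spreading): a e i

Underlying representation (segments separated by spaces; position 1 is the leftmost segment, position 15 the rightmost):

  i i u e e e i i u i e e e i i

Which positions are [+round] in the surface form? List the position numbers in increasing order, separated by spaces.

From /u/ at 3 rightward: 4 /e/ → [+round]; 5 /e/ → [+round]; bound reached.
From /u/ at 9 rightward: 10 /i/ → [+round]; 11 /e/ → [+round]; bound reached.
Targets with no active source: positions 1 2 6 7 8 12 13 14 15 stay [-round].

3 4 5 9 10 11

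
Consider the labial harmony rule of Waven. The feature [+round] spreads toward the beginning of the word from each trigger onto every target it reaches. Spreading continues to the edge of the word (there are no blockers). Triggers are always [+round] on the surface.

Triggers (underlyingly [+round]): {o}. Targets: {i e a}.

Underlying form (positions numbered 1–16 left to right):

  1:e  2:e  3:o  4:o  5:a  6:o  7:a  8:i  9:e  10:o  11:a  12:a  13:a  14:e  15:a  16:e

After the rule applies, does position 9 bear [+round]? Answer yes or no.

From /o/ at 3 leftward: 2 /e/ → [+round]; 1 /e/ → [+round]; word edge.
From /o/ at 4 leftward: 3 /o/ is itself a trigger — this domain ends here.
From /o/ at 6 leftward: 5 /a/ → [+round]; 4 /o/ is itself a trigger — this domain ends here.
From /o/ at 10 leftward: 9 /e/ → [+round]; 8 /i/ → [+round]; 7 /a/ → [+round]; 6 /o/ is itself a trigger — this domain ends here.
Targets with no active source: positions 11 12 13 14 15 16 stay [-round].
[+round] positions on the surface: 1 2 3 4 5 6 7 8 9 10.

yes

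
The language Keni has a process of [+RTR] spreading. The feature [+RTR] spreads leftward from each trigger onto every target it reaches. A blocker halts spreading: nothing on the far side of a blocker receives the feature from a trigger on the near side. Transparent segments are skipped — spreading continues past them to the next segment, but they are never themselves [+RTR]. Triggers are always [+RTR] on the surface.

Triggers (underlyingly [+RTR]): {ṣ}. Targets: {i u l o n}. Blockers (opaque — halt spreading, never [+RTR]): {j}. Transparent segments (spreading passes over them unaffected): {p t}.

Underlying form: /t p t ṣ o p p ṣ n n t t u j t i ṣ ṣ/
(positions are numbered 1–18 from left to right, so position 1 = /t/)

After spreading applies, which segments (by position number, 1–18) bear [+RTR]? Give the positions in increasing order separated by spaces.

4 5 8 16 17 18

From /ṣ/ at 4 leftward: 3 /t/ transparent; 2 /p/ transparent; 1 /t/ transparent; word edge.
From /ṣ/ at 8 leftward: 7 /p/ transparent; 6 /p/ transparent; 5 /o/ → [+RTR]; 4 /ṣ/ is itself a trigger — this domain ends here.
From /ṣ/ at 17 leftward: 16 /i/ → [+RTR]; 15 /t/ transparent; 14 /j/ blocks.
From /ṣ/ at 18 leftward: 17 /ṣ/ is itself a trigger — this domain ends here.
Targets with no active source: positions 9 10 13 stay [-emphatic].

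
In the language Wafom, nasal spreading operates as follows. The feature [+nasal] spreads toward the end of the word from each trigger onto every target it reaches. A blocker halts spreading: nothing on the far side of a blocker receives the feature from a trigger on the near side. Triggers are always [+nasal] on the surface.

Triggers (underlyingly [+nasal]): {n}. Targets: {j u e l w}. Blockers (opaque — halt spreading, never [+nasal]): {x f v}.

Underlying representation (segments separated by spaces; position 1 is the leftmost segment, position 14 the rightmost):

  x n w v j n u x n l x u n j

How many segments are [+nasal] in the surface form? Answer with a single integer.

From /n/ at 2 rightward: 3 /w/ → [+nasal]; 4 /v/ blocks.
From /n/ at 6 rightward: 7 /u/ → [+nasal]; 8 /x/ blocks.
From /n/ at 9 rightward: 10 /l/ → [+nasal]; 11 /x/ blocks.
From /n/ at 13 rightward: 14 /j/ → [+nasal]; word edge.
Targets with no active source: positions 5 12 stay [-nasal].
[+nasal] positions on the surface: 2 3 6 7 9 10 13 14.

8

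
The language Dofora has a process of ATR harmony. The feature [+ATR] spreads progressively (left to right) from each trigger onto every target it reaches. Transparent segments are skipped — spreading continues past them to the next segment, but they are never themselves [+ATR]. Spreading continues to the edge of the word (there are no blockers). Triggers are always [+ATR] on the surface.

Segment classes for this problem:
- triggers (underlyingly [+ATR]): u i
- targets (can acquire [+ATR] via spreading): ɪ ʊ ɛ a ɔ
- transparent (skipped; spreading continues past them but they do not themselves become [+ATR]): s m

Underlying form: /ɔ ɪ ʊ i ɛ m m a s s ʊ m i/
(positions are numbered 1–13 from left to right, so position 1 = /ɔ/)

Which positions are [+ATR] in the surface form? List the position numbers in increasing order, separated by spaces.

From /i/ at 4 rightward: 5 /ɛ/ → [+ATR]; 6 /m/ transparent; 7 /m/ transparent; 8 /a/ → [+ATR]; 9 /s/ transparent; 10 /s/ transparent; 11 /ʊ/ → [+ATR]; 12 /m/ transparent; 13 /i/ is itself a trigger — this domain ends here.
From /i/ at 13 rightward: word edge.
Targets with no active source: positions 1 2 3 stay [-ATR].

4 5 8 11 13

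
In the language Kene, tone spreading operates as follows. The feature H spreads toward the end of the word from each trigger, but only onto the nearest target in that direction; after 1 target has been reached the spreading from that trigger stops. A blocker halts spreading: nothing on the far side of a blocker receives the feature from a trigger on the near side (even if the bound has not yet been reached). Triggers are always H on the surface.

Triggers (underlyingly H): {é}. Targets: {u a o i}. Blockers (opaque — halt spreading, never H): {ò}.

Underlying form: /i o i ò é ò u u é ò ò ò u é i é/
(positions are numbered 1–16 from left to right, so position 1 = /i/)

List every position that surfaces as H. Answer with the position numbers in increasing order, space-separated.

From /é/ at 5 rightward: 6 /ò/ blocks.
From /é/ at 9 rightward: 10 /ò/ blocks.
From /é/ at 14 rightward: 15 /i/ → H; bound reached.
From /é/ at 16 rightward: word edge.
Targets with no active source: positions 1 2 3 7 8 13 stay [-high tone].

5 9 14 15 16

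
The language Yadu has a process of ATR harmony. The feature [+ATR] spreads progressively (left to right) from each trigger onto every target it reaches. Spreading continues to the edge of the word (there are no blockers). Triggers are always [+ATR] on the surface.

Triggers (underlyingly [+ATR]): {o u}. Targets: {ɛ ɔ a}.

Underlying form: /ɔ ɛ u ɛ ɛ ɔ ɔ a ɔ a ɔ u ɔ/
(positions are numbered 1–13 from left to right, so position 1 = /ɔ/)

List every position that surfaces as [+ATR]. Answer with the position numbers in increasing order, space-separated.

3 4 5 6 7 8 9 10 11 12 13

From /u/ at 3 rightward: 4 /ɛ/ → [+ATR]; 5 /ɛ/ → [+ATR]; 6 /ɔ/ → [+ATR]; 7 /ɔ/ → [+ATR]; 8 /a/ → [+ATR]; 9 /ɔ/ → [+ATR]; 10 /a/ → [+ATR]; 11 /ɔ/ → [+ATR]; 12 /u/ is itself a trigger — this domain ends here.
From /u/ at 12 rightward: 13 /ɔ/ → [+ATR]; word edge.
Targets with no active source: positions 1 2 stay [-ATR].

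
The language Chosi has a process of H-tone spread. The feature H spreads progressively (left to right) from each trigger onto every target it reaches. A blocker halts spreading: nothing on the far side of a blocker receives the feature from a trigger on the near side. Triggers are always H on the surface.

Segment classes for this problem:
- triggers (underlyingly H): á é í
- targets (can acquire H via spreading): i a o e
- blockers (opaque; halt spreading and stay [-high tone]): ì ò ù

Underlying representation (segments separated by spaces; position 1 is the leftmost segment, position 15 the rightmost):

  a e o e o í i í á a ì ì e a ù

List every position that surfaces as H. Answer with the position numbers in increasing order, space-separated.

6 7 8 9 10

From /í/ at 6 rightward: 7 /i/ → H; 8 /í/ is itself a trigger — this domain ends here.
From /í/ at 8 rightward: 9 /á/ is itself a trigger — this domain ends here.
From /á/ at 9 rightward: 10 /a/ → H; 11 /ì/ blocks.
Targets with no active source: positions 1 2 3 4 5 13 14 stay [-high tone].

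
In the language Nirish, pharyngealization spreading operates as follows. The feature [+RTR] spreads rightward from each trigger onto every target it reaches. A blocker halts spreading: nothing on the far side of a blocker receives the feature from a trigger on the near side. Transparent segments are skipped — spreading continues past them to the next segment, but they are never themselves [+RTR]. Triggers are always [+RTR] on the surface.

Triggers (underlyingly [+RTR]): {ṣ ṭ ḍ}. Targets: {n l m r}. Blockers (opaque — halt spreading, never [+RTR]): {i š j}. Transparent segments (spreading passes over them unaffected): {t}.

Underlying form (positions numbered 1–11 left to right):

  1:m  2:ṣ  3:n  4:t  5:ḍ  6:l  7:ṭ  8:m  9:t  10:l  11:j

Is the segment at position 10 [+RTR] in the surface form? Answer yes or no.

yes

From /ṣ/ at 2 rightward: 3 /n/ → [+RTR]; 4 /t/ transparent; 5 /ḍ/ is itself a trigger — this domain ends here.
From /ḍ/ at 5 rightward: 6 /l/ → [+RTR]; 7 /ṭ/ is itself a trigger — this domain ends here.
From /ṭ/ at 7 rightward: 8 /m/ → [+RTR]; 9 /t/ transparent; 10 /l/ → [+RTR]; 11 /j/ blocks.
Target with no active source: position 1 stays [-emphatic].
[+RTR] positions on the surface: 2 3 5 6 7 8 10.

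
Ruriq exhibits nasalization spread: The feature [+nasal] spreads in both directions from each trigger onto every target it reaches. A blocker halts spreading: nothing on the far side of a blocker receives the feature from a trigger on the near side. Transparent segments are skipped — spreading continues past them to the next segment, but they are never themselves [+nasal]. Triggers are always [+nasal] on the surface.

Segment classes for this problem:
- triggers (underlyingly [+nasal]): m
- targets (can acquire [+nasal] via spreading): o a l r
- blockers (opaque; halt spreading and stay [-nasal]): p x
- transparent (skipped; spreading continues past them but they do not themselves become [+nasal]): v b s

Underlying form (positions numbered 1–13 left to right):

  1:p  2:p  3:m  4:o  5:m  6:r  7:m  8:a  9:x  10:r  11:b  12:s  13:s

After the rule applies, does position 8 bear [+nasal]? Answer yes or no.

From /m/ at 3 rightward: 4 /o/ → [+nasal]; 5 /m/ is itself a trigger — this domain ends here.
From /m/ at 3 leftward: 2 /p/ blocks.
From /m/ at 5 rightward: 6 /r/ → [+nasal]; 7 /m/ is itself a trigger — this domain ends here.
From /m/ at 5 leftward: 4 /o/ → [+nasal]; 3 /m/ is itself a trigger — this domain ends here.
From /m/ at 7 rightward: 8 /a/ → [+nasal]; 9 /x/ blocks.
From /m/ at 7 leftward: 6 /r/ → [+nasal]; 5 /m/ is itself a trigger — this domain ends here.
Target with no active source: position 10 stays [-nasal].
[+nasal] positions on the surface: 3 4 5 6 7 8.

yes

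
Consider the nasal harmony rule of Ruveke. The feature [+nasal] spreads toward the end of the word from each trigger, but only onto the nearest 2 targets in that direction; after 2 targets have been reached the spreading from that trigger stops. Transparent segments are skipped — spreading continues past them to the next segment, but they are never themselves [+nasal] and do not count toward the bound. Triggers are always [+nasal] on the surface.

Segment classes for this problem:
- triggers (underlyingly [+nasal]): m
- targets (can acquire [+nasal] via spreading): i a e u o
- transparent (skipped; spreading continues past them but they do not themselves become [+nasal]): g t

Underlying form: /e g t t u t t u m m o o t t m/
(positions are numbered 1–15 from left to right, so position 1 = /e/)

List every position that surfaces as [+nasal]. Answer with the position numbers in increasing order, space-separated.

From /m/ at 9 rightward: 10 /m/ is itself a trigger — this domain ends here.
From /m/ at 10 rightward: 11 /o/ → [+nasal]; 12 /o/ → [+nasal]; bound reached.
From /m/ at 15 rightward: word edge.
Targets with no active source: positions 1 5 8 stay [-nasal].

9 10 11 12 15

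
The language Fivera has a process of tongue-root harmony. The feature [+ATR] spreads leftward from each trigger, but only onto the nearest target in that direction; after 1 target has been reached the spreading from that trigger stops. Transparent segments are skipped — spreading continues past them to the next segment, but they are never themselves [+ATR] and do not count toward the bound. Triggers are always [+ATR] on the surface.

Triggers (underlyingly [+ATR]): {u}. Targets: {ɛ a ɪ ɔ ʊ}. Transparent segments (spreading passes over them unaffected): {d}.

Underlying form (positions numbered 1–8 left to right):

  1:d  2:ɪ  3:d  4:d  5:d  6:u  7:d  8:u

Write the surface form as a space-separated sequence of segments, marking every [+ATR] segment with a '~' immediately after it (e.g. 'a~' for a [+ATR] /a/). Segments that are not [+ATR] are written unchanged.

d ɪ~ d d d u~ d u~

From /u/ at 6 leftward: 5 /d/ transparent; 4 /d/ transparent; 3 /d/ transparent; 2 /ɪ/ → [+ATR]; bound reached.
From /u/ at 8 leftward: 7 /d/ transparent; 6 /u/ is itself a trigger — this domain ends here.
[+ATR] positions on the surface: 2 6 8.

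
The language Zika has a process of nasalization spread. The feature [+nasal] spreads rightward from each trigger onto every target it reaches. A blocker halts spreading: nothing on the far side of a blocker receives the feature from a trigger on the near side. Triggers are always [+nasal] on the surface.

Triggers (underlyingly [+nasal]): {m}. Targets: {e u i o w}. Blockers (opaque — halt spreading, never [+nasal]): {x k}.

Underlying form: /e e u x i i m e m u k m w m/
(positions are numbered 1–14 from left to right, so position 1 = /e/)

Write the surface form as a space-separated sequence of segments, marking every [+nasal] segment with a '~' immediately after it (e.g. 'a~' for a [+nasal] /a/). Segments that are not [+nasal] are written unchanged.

e e u x i i m~ e~ m~ u~ k m~ w~ m~

From /m/ at 7 rightward: 8 /e/ → [+nasal]; 9 /m/ is itself a trigger — this domain ends here.
From /m/ at 9 rightward: 10 /u/ → [+nasal]; 11 /k/ blocks.
From /m/ at 12 rightward: 13 /w/ → [+nasal]; 14 /m/ is itself a trigger — this domain ends here.
From /m/ at 14 rightward: word edge.
Targets with no active source: positions 1 2 3 5 6 stay [-nasal].
[+nasal] positions on the surface: 7 8 9 10 12 13 14.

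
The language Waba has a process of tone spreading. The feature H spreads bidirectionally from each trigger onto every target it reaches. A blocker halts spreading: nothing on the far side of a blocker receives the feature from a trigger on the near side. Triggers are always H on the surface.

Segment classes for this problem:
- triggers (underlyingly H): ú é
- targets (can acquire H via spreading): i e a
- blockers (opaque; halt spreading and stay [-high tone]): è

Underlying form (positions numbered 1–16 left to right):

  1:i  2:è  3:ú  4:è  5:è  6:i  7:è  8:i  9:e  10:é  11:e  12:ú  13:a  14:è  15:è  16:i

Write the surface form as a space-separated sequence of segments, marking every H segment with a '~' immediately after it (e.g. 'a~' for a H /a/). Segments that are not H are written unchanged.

From /ú/ at 3 rightward: 4 /è/ blocks.
From /ú/ at 3 leftward: 2 /è/ blocks.
From /é/ at 10 rightward: 11 /e/ → H; 12 /ú/ is itself a trigger — this domain ends here.
From /é/ at 10 leftward: 9 /e/ → H; 8 /i/ → H; 7 /è/ blocks.
From /ú/ at 12 rightward: 13 /a/ → H; 14 /è/ blocks.
From /ú/ at 12 leftward: 11 /e/ → H; 10 /é/ is itself a trigger — this domain ends here.
Targets with no active source: positions 1 6 16 stay [-high tone].
H positions on the surface: 3 8 9 10 11 12 13.

i è ú~ è è i è i~ e~ é~ e~ ú~ a~ è è i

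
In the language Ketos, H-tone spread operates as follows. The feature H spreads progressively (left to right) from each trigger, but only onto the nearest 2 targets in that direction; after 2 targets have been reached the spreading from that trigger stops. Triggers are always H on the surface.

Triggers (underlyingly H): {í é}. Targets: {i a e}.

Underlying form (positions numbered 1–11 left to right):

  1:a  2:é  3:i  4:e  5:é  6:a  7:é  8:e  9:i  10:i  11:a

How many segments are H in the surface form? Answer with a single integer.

8

From /é/ at 2 rightward: 3 /i/ → H; 4 /e/ → H; bound reached.
From /é/ at 5 rightward: 6 /a/ → H; 7 /é/ is itself a trigger — this domain ends here.
From /é/ at 7 rightward: 8 /e/ → H; 9 /i/ → H; bound reached.
Targets with no active source: positions 1 10 11 stay [-high tone].
H positions on the surface: 2 3 4 5 6 7 8 9.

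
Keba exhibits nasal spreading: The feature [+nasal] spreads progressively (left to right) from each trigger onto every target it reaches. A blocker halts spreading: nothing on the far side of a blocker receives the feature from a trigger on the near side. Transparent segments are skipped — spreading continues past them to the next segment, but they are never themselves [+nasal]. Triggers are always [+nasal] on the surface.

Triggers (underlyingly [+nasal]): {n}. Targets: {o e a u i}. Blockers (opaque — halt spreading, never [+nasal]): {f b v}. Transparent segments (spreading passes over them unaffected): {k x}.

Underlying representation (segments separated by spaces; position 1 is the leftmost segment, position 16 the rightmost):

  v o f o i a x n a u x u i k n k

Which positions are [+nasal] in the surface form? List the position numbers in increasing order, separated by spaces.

From /n/ at 8 rightward: 9 /a/ → [+nasal]; 10 /u/ → [+nasal]; 11 /x/ transparent; 12 /u/ → [+nasal]; 13 /i/ → [+nasal]; 14 /k/ transparent; 15 /n/ is itself a trigger — this domain ends here.
From /n/ at 15 rightward: 16 /k/ transparent; word edge.
Targets with no active source: positions 2 4 5 6 stay [-nasal].

8 9 10 12 13 15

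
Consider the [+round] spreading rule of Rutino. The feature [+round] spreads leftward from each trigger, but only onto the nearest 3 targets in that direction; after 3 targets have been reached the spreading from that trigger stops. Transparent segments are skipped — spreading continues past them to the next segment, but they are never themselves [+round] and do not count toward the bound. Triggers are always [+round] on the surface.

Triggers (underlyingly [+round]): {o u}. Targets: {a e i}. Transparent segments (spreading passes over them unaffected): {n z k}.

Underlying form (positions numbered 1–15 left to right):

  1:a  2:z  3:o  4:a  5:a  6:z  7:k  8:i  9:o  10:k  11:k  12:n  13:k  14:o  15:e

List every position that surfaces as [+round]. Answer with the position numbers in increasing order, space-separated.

1 3 4 5 8 9 14

From /o/ at 3 leftward: 2 /z/ transparent; 1 /a/ → [+round]; word edge.
From /o/ at 9 leftward: 8 /i/ → [+round]; 7 /k/ transparent; 6 /z/ transparent; 5 /a/ → [+round]; 4 /a/ → [+round]; bound reached.
From /o/ at 14 leftward: 13 /k/ transparent; 12 /n/ transparent; 11 /k/ transparent; 10 /k/ transparent; 9 /o/ is itself a trigger — this domain ends here.
Target with no active source: position 15 stays [-round].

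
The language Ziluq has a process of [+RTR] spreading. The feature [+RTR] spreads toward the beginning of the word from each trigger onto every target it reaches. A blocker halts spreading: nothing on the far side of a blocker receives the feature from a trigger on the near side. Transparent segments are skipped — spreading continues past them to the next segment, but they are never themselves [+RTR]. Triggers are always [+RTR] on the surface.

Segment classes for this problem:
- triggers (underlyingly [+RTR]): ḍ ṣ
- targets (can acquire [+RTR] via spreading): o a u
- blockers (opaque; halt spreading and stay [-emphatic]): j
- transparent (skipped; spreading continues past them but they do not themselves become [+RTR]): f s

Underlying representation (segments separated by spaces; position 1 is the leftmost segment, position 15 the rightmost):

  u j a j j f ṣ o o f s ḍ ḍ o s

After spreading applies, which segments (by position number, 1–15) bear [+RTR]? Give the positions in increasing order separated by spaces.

From /ṣ/ at 7 leftward: 6 /f/ transparent; 5 /j/ blocks.
From /ḍ/ at 12 leftward: 11 /s/ transparent; 10 /f/ transparent; 9 /o/ → [+RTR]; 8 /o/ → [+RTR]; 7 /ṣ/ is itself a trigger — this domain ends here.
From /ḍ/ at 13 leftward: 12 /ḍ/ is itself a trigger — this domain ends here.
Targets with no active source: positions 1 3 14 stay [-emphatic].

7 8 9 12 13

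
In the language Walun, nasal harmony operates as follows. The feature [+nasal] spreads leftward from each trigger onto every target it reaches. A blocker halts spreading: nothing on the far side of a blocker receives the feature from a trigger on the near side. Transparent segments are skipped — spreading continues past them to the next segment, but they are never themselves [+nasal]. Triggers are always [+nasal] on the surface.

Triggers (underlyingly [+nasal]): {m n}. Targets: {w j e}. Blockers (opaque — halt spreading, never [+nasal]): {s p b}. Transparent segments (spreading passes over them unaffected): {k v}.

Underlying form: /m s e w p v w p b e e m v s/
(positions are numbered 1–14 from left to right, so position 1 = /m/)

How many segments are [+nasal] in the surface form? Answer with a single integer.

4

From /m/ at 1 leftward: word edge.
From /m/ at 12 leftward: 11 /e/ → [+nasal]; 10 /e/ → [+nasal]; 9 /b/ blocks.
Targets with no active source: positions 3 4 7 stay [-nasal].
[+nasal] positions on the surface: 1 10 11 12.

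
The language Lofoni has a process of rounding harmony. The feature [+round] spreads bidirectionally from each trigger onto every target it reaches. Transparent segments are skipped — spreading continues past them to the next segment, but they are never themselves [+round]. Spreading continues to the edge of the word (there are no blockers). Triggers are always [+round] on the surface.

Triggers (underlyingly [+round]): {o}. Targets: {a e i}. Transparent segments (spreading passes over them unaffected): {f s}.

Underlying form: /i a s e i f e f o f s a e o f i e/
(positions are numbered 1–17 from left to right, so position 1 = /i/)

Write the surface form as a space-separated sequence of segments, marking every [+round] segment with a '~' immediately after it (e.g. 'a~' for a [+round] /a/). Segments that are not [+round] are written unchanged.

i~ a~ s e~ i~ f e~ f o~ f s a~ e~ o~ f i~ e~

From /o/ at 9 rightward: 10 /f/ transparent; 11 /s/ transparent; 12 /a/ → [+round]; 13 /e/ → [+round]; 14 /o/ is itself a trigger — this domain ends here.
From /o/ at 9 leftward: 8 /f/ transparent; 7 /e/ → [+round]; 6 /f/ transparent; 5 /i/ → [+round]; 4 /e/ → [+round]; 3 /s/ transparent; 2 /a/ → [+round]; 1 /i/ → [+round]; word edge.
From /o/ at 14 rightward: 15 /f/ transparent; 16 /i/ → [+round]; 17 /e/ → [+round]; word edge.
From /o/ at 14 leftward: 13 /e/ → [+round]; 12 /a/ → [+round]; 11 /s/ transparent; 10 /f/ transparent; 9 /o/ is itself a trigger — this domain ends here.
[+round] positions on the surface: 1 2 4 5 7 9 12 13 14 16 17.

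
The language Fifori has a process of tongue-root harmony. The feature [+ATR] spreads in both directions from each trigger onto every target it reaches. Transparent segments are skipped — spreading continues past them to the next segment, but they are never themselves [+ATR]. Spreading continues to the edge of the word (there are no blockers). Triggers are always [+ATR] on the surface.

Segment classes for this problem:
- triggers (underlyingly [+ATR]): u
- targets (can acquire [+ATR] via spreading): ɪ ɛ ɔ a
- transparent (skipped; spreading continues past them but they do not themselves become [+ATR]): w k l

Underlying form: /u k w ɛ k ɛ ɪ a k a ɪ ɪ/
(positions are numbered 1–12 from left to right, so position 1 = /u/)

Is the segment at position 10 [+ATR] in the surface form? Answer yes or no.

yes

From /u/ at 1 rightward: 2 /k/ transparent; 3 /w/ transparent; 4 /ɛ/ → [+ATR]; 5 /k/ transparent; 6 /ɛ/ → [+ATR]; 7 /ɪ/ → [+ATR]; 8 /a/ → [+ATR]; 9 /k/ transparent; 10 /a/ → [+ATR]; 11 /ɪ/ → [+ATR]; 12 /ɪ/ → [+ATR]; word edge.
From /u/ at 1 leftward: word edge.
[+ATR] positions on the surface: 1 4 6 7 8 10 11 12.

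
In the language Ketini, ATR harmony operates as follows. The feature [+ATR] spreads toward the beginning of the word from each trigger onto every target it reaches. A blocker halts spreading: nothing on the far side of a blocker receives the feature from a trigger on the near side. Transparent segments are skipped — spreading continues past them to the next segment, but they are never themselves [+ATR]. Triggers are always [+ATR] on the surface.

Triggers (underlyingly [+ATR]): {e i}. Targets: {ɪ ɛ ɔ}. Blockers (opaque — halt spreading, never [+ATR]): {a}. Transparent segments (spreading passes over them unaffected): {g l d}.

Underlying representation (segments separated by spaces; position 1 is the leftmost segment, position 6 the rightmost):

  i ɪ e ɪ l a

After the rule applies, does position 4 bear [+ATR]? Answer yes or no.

From /i/ at 1 leftward: word edge.
From /e/ at 3 leftward: 2 /ɪ/ → [+ATR]; 1 /i/ is itself a trigger — this domain ends here.
Target with no active source: position 4 stays [-ATR].
[+ATR] positions on the surface: 1 2 3.

no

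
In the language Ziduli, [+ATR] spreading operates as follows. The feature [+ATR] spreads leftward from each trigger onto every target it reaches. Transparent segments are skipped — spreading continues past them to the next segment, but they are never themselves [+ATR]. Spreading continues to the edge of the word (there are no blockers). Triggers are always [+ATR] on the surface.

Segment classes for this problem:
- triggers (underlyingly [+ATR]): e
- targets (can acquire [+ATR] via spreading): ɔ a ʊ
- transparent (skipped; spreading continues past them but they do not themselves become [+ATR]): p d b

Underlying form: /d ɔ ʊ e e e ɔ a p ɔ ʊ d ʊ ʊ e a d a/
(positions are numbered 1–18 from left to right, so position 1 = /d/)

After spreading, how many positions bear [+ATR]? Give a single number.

From /e/ at 4 leftward: 3 /ʊ/ → [+ATR]; 2 /ɔ/ → [+ATR]; 1 /d/ transparent; word edge.
From /e/ at 5 leftward: 4 /e/ is itself a trigger — this domain ends here.
From /e/ at 6 leftward: 5 /e/ is itself a trigger — this domain ends here.
From /e/ at 15 leftward: 14 /ʊ/ → [+ATR]; 13 /ʊ/ → [+ATR]; 12 /d/ transparent; 11 /ʊ/ → [+ATR]; 10 /ɔ/ → [+ATR]; 9 /p/ transparent; 8 /a/ → [+ATR]; 7 /ɔ/ → [+ATR]; 6 /e/ is itself a trigger — this domain ends here.
Targets with no active source: positions 16 18 stay [-ATR].
[+ATR] positions on the surface: 2 3 4 5 6 7 8 10 11 13 14 15.

12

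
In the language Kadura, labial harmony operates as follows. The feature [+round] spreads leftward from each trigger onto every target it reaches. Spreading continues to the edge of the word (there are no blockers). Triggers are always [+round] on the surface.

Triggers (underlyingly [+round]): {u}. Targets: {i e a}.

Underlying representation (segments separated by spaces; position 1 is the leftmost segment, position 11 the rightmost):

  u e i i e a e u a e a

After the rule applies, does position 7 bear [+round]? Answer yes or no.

yes

From /u/ at 1 leftward: word edge.
From /u/ at 8 leftward: 7 /e/ → [+round]; 6 /a/ → [+round]; 5 /e/ → [+round]; 4 /i/ → [+round]; 3 /i/ → [+round]; 2 /e/ → [+round]; 1 /u/ is itself a trigger — this domain ends here.
Targets with no active source: positions 9 10 11 stay [-round].
[+round] positions on the surface: 1 2 3 4 5 6 7 8.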